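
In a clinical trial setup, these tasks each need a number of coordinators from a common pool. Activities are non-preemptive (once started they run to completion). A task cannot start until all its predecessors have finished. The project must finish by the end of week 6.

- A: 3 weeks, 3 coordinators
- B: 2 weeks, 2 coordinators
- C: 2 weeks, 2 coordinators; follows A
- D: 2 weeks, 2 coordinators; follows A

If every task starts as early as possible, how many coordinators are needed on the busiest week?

Early-start schedule: A@1, B@1, C@4, D@4.
Load per week: week 1: 5, week 2: 5, week 3: 3, week 4: 4, week 5: 4, week 6: 0.
Peak is 5.

5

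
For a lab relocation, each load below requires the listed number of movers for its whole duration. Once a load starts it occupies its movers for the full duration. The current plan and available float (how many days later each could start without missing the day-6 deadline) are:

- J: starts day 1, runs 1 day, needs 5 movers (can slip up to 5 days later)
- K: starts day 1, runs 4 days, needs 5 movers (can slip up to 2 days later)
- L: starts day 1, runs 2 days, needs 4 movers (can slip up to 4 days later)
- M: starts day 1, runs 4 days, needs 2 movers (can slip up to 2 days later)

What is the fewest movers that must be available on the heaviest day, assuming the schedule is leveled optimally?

Early-start (J@1, K@1, L@1, M@1) gives peak 16: d1:16  d2:11  d3:7  d4:7  d5:0  d6:0.
Shift K→2, M→3.
Schedule J@1, K@2, L@1, M@3: d1:9  d2:9  d3:7  d4:7  d5:7  d6:2 — peak 9.

9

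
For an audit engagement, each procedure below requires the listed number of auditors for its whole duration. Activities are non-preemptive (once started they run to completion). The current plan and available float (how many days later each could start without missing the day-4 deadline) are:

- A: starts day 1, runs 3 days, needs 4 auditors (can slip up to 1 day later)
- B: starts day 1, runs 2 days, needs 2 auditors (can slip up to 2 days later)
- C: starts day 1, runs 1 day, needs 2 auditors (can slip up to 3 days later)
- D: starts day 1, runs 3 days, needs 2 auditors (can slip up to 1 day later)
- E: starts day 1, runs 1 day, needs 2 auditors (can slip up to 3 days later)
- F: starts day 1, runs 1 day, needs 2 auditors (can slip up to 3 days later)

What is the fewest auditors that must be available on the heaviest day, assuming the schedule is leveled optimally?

8

Early-start (A@1, B@1, C@1, D@1, E@1, F@1) gives peak 14: d1:14  d2:8  d3:6  d4:0.
Shift D→2, E→3, F→4.
Schedule A@1, B@1, C@1, D@2, E@3, F@4: d1:8  d2:8  d3:8  d4:4 — peak 8.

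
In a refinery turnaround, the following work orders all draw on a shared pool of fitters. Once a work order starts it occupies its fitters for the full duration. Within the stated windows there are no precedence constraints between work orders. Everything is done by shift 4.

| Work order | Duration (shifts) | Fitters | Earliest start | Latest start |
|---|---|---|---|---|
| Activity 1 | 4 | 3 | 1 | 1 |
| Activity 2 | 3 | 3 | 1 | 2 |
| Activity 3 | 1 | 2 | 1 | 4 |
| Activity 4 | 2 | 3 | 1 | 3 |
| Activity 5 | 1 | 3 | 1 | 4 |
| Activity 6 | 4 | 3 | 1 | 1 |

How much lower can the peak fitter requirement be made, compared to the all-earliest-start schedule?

Early-start peak: s1:17  s2:12  s3:9  s4:6 ⇒ 17.
Leveled (Activity 1@1, Activity 2@1, Activity 3@1, Activity 4@2, Activity 5@4, Activity 6@1): s1:11  s2:12  s3:12  s4:9 ⇒ 12.
Reduction 17 − 12 = 5.

5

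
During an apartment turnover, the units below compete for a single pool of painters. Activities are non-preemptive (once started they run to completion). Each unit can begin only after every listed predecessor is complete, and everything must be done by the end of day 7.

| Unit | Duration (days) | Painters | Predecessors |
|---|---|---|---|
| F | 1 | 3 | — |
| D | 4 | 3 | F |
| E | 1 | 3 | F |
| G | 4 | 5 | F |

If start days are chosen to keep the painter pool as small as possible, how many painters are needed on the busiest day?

8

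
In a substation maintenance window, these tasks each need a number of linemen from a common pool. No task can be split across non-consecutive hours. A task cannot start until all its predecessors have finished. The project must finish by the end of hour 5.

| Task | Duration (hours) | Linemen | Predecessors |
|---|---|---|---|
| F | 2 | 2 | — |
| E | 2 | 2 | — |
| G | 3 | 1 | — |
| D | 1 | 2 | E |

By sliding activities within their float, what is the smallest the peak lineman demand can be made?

3

Early-start (F@1, E@1, G@1, D@3) gives peak 5: h1:5  h2:5  h3:3  h4:0  h5:0.
Shift E→3, D→5.
Schedule F@1, E@3, G@1, D@5: h1:3  h2:3  h3:3  h4:2  h5:2 — peak 3.
Total lineman-hours = 13 over 5 hours ⇒ peak ≥ ⌈13/5⌉ = 3, so 3 is optimal.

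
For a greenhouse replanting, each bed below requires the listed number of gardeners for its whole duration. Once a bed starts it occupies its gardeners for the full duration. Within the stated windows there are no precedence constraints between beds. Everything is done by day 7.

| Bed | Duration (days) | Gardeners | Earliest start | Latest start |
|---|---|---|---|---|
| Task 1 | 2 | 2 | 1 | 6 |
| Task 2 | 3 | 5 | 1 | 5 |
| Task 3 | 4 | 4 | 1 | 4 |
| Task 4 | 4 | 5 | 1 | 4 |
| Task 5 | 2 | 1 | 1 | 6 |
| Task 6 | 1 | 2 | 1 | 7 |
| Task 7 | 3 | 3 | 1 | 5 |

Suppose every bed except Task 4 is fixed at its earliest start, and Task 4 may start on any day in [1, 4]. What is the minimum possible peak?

Task 4@1: d1:22  d2:20  d3:17  d4:9  d5:0  d6:0  d7:0 → peak 22
Task 4@2: d1:17  d2:20  d3:17  d4:9  d5:5  d6:0  d7:0 → peak 20
Task 4@3: d1:17  d2:15  d3:17  d4:9  d5:5  d6:5  d7:0 → peak 17
Task 4@4: d1:17  d2:15  d3:12  d4:9  d5:5  d6:5  d7:5 → peak 17
Best is Task 4@3, peak 17.

17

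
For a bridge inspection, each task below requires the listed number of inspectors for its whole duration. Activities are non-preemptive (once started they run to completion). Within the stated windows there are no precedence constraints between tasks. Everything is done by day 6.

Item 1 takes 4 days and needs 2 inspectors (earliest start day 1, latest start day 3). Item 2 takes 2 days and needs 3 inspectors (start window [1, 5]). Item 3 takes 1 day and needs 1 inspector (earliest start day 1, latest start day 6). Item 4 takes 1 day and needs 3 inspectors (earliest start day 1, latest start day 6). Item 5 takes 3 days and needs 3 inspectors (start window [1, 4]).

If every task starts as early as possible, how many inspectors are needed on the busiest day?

12

Early-start schedule: Item 1@1, Item 2@1, Item 3@1, Item 4@1, Item 5@1.
Load per day: day 1: 12, day 2: 8, day 3: 5, day 4: 2, day 5: 0, day 6: 0.
Peak is 12.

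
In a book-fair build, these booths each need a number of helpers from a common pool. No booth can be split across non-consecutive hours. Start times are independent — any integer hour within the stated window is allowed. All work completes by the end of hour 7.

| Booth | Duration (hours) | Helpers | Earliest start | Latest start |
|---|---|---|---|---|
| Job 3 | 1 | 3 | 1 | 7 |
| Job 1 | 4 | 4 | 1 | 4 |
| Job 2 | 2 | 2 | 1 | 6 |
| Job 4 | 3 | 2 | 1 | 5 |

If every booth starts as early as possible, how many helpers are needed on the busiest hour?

11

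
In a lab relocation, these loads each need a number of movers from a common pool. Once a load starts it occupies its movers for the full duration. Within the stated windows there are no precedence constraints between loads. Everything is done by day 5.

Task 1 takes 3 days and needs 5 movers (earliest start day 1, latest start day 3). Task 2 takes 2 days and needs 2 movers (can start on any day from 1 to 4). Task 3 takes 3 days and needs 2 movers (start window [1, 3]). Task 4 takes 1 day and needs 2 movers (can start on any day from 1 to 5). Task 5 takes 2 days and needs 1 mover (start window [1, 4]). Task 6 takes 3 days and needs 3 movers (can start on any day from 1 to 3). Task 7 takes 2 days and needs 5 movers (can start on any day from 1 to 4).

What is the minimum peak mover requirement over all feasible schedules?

10

Early-start (Task 1@1, Task 2@1, Task 3@1, Task 4@1, Task 5@1, Task 6@1, Task 7@1) gives peak 20: d1:20  d2:18  d3:10  d4:0  d5:0.
Shift Task 4→4, Task 6→3, Task 7→4.
Schedule Task 1@1, Task 2@1, Task 3@1, Task 4@4, Task 5@1, Task 6@3, Task 7@4: d1:10  d2:10  d3:10  d4:10  d5:8 — peak 10.
Total mover-days = 48 over 5 days ⇒ peak ≥ ⌈48/5⌉ = 10, so 10 is optimal.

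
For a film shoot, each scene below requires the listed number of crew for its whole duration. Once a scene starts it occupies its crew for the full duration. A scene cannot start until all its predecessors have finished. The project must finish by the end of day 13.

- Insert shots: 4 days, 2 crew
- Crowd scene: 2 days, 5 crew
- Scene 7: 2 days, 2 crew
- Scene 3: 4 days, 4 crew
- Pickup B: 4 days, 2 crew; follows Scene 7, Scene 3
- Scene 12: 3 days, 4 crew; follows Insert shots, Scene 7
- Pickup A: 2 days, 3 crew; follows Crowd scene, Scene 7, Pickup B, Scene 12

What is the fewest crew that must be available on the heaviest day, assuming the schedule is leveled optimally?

6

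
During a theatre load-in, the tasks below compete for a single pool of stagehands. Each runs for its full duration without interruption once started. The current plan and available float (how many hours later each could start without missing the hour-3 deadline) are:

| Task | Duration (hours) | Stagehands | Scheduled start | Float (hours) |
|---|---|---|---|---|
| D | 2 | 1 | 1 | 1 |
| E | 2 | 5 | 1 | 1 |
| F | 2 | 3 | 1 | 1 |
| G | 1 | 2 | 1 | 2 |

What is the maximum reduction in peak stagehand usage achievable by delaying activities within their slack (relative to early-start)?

2

Early-start peak: h1:11  h2:9  h3:0 ⇒ 11.
Leveled (D@1, E@1, F@1, G@3): h1:9  h2:9  h3:2 ⇒ 9.
Reduction 11 − 9 = 2.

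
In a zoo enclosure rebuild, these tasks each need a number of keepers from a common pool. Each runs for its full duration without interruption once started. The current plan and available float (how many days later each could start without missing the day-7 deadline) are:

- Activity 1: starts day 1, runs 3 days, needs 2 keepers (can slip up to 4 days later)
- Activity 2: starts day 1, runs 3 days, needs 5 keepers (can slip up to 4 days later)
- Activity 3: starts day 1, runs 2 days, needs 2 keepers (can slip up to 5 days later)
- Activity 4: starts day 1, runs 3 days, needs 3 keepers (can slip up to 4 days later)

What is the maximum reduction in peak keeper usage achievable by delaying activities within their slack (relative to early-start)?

Early-start peak: d1:12  d2:12  d3:10  d4:0  d5:0  d6:0  d7:0 ⇒ 12.
Leveled (Activity 1@1, Activity 2@1, Activity 3@4, Activity 4@4): d1:7  d2:7  d3:7  d4:5  d5:5  d6:3  d7:0 ⇒ 7.
Reduction 12 − 7 = 5.

5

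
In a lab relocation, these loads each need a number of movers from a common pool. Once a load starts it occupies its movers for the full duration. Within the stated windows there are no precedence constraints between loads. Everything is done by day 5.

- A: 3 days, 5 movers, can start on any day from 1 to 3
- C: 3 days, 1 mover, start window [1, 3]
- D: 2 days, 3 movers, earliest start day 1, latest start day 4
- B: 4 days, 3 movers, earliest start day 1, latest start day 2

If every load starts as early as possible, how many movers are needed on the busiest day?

Early-start schedule: A@1, C@1, D@1, B@1.
Load per day: day 1: 12, day 2: 12, day 3: 9, day 4: 3, day 5: 0.
Peak is 12.

12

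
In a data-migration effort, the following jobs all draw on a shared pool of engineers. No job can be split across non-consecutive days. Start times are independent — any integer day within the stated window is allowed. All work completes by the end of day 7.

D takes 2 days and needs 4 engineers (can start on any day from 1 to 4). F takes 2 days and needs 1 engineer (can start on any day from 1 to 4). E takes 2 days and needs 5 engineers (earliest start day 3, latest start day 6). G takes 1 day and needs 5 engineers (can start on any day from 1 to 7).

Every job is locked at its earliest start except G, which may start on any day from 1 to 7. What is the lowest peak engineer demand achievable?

G@1: d1:10  d2:5  d3:5  d4:5  d5:0  d6:0  d7:0 → peak 10
G@2: d1:5  d2:10  d3:5  d4:5  d5:0  d6:0  d7:0 → peak 10
G@3: d1:5  d2:5  d3:10  d4:5  d5:0  d6:0  d7:0 → peak 10
G@4: d1:5  d2:5  d3:5  d4:10  d5:0  d6:0  d7:0 → peak 10
G@5: d1:5  d2:5  d3:5  d4:5  d5:5  d6:0  d7:0 → peak 5
G@6: d1:5  d2:5  d3:5  d4:5  d5:0  d6:5  d7:0 → peak 5
G@7: d1:5  d2:5  d3:5  d4:5  d5:0  d6:0  d7:5 → peak 5
Best is G@5, peak 5.

5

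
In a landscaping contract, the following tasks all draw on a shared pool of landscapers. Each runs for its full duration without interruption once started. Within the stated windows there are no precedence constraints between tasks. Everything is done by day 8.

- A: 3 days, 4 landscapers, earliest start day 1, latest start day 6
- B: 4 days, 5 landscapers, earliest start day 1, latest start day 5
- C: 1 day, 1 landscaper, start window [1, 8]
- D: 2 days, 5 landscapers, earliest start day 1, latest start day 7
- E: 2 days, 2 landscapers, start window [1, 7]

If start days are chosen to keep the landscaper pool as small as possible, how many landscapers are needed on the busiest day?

9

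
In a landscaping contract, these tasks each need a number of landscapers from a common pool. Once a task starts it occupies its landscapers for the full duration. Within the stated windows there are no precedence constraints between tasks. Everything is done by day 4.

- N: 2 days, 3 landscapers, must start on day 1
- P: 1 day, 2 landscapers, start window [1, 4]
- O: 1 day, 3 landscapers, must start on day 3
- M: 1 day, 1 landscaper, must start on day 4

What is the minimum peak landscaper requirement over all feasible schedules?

3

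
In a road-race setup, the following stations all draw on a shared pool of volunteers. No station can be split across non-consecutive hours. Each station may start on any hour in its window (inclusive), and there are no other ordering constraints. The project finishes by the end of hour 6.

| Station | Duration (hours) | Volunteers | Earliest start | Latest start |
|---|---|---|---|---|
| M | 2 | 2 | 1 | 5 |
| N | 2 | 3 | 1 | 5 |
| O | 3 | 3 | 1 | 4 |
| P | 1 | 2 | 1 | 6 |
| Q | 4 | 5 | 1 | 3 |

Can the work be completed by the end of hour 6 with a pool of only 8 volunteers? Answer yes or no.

yes

Schedule M@1, N@1, O@1, P@4, Q@3: h1:8  h2:8  h3:8  h4:7  h5:5  h6:5 — peak 8 ≤ 8.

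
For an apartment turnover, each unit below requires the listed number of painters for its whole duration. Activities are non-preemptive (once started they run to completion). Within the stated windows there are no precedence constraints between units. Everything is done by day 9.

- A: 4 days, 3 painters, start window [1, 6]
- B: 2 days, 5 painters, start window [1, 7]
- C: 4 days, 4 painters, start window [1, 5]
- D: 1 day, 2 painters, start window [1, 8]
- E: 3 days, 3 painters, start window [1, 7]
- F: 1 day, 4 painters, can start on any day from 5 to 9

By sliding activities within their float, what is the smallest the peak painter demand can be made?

7

Early-start (A@1, B@1, C@1, D@1, E@1, F@5) gives peak 17: d1:17  d2:15  d3:10  d4:7  d5:4  d6:0  d7:0  d8:0  d9:0.
Shift B→5, D→5, E→7, F→7.
Schedule A@1, B@5, C@1, D@5, E@7, F@7: d1:7  d2:7  d3:7  d4:7  d5:7  d6:5  d7:7  d8:3  d9:3 — peak 7.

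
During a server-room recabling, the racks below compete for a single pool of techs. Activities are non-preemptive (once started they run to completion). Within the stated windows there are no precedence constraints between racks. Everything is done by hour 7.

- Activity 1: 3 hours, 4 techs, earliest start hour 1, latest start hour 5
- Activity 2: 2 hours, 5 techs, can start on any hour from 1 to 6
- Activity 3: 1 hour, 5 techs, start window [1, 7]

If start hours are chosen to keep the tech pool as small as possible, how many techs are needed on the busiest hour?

Early-start (Activity 1@1, Activity 2@1, Activity 3@1) gives peak 14: h1:14  h2:9  h3:4  h4:0  h5:0  h6:0  h7:0.
Shift Activity 2→4, Activity 3→6.
Schedule Activity 1@1, Activity 2@4, Activity 3@6: h1:4  h2:4  h3:4  h4:5  h5:5  h6:5  h7:0 — peak 5.

5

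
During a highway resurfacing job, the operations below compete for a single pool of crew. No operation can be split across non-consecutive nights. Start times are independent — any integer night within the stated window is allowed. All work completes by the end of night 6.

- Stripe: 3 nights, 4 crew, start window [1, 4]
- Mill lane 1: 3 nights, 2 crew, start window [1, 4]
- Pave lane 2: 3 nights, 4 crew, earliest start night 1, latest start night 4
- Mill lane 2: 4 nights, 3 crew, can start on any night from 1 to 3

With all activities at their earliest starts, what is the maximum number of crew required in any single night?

13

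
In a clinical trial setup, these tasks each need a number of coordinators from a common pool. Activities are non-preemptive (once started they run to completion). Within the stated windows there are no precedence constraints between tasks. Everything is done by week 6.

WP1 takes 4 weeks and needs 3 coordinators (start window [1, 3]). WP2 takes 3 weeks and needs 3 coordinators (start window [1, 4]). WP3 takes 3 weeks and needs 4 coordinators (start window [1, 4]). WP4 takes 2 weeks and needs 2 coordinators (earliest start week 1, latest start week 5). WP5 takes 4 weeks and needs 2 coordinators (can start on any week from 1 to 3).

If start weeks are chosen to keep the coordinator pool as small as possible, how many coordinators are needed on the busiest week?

9

Early-start (WP1@1, WP2@1, WP3@1, WP4@1, WP5@1) gives peak 14: w1:14  w2:14  w3:12  w4:5  w5:0  w6:0.
Shift WP3→4, WP5→3.
Schedule WP1@1, WP2@1, WP3@4, WP4@1, WP5@3: w1:8  w2:8  w3:8  w4:9  w5:6  w6:6 — peak 9.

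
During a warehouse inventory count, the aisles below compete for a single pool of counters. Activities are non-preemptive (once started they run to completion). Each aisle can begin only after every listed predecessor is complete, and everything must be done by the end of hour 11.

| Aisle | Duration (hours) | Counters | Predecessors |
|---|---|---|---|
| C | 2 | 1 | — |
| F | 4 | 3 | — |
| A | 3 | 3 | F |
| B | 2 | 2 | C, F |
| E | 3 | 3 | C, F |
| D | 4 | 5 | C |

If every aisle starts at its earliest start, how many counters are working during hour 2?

At early start, hour 2 has: C, F.
Demand: 1 + 3 = 4.

4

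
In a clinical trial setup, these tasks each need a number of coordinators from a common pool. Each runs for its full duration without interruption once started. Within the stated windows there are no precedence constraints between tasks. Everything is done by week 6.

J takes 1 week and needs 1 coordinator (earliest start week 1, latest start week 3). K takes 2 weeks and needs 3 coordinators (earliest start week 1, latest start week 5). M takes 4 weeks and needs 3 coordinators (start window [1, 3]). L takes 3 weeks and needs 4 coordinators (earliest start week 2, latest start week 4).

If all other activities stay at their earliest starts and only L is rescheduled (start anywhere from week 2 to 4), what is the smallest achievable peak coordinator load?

L@2: w1:7  w2:10  w3:7  w4:7  w5:0  w6:0 → peak 10
L@3: w1:7  w2:6  w3:7  w4:7  w5:4  w6:0 → peak 7
L@4: w1:7  w2:6  w3:3  w4:7  w5:4  w6:4 → peak 7
Best is L@3, peak 7.

7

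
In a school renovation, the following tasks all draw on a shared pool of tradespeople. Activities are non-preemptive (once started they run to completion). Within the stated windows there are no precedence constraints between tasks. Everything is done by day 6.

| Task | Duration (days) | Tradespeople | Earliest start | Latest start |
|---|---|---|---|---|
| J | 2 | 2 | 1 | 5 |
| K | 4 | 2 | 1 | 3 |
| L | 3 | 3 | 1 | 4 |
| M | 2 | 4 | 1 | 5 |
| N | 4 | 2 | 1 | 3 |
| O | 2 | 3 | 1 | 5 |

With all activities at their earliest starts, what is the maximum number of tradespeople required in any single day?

16

Early-start schedule: J@1, K@1, L@1, M@1, N@1, O@1.
Load per day: day 1: 16, day 2: 16, day 3: 7, day 4: 4, day 5: 0, day 6: 0.
Peak is 16.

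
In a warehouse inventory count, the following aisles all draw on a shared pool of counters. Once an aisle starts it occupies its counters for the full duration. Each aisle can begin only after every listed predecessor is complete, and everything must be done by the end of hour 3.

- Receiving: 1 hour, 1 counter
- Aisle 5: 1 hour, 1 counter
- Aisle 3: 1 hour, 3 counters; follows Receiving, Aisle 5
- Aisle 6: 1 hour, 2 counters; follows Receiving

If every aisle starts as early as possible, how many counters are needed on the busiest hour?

5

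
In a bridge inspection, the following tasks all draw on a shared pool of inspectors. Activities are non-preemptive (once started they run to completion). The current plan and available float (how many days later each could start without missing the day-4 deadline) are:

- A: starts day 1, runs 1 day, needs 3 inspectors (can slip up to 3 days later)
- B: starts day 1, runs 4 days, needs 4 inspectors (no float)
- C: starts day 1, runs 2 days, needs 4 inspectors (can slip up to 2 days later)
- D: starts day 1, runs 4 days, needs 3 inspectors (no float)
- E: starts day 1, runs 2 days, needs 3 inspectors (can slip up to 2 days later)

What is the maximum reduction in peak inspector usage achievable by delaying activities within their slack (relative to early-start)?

Early-start peak: d1:17  d2:14  d3:7  d4:7 ⇒ 17.
Leveled (A@1, B@1, C@3, D@1, E@1): d1:13  d2:10  d3:11  d4:11 ⇒ 13.
Reduction 17 − 13 = 4.

4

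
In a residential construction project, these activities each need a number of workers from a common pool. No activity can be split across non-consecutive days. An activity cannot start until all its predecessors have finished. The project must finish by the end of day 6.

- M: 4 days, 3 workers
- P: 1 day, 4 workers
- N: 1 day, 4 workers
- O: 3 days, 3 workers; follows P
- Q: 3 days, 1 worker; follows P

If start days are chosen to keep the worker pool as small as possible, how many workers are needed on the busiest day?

7

Early-start (M@1, P@1, N@1, O@2, Q@2) gives peak 11: d1:11  d2:7  d3:7  d4:7  d5:0  d6:0.
Shift N→2, O→3, Q→3.
Schedule M@1, P@1, N@2, O@3, Q@3: d1:7  d2:7  d3:7  d4:7  d5:4  d6:0 — peak 7.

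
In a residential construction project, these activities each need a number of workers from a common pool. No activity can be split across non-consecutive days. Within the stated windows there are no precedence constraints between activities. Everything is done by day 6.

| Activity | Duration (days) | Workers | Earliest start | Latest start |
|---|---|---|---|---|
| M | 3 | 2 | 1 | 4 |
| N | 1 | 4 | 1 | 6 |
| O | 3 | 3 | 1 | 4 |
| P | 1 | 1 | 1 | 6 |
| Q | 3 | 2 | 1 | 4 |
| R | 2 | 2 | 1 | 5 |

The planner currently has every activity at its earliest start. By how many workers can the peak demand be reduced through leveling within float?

8

Early-start peak: d1:14  d2:9  d3:7  d4:0  d5:0  d6:0 ⇒ 14.
Leveled (M@1, N@1, O@2, P@2, Q@4, R@5): d1:6  d2:6  d3:5  d4:5  d5:4  d6:4 ⇒ 6.
Reduction 14 − 6 = 8.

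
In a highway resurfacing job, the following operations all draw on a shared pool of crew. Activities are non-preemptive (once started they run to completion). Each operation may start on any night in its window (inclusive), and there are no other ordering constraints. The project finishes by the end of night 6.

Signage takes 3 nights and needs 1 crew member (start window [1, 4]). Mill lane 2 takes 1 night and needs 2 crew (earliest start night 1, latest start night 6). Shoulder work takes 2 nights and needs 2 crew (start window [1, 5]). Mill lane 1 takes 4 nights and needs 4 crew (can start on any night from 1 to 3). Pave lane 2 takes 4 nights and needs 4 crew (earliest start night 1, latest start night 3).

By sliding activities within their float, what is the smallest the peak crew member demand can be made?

Early-start (Signage@1, Mill lane 2@1, Shoulder work@1, Mill lane 1@1, Pave lane 2@1) gives peak 13: n1:13  n2:11  n3:9  n4:8  n5:0  n6:0.
Shift Pave lane 2→3.
Schedule Signage@1, Mill lane 2@1, Shoulder work@1, Mill lane 1@1, Pave lane 2@3: n1:9  n2:7  n3:9  n4:8  n5:4  n6:4 — peak 9.

9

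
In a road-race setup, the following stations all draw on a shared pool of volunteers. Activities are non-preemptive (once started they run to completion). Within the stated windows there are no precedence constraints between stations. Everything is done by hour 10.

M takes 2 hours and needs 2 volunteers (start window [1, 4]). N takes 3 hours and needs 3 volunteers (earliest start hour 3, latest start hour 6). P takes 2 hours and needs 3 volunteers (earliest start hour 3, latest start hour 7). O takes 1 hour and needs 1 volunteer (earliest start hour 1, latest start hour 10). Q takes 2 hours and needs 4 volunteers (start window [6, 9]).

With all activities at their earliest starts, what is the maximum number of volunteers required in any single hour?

6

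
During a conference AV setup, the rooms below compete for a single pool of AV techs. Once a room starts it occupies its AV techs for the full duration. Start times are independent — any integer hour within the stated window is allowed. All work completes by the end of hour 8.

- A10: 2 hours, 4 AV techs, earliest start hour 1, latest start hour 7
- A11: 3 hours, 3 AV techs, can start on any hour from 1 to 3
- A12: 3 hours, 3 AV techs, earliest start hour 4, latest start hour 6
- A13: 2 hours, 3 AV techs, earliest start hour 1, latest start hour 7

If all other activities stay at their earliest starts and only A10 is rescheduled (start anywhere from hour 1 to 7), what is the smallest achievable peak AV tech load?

6

A10@1: h1:10  h2:10  h3:3  h4:3  h5:3  h6:3  h7:0  h8:0 → peak 10
A10@2: h1:6  h2:10  h3:7  h4:3  h5:3  h6:3  h7:0  h8:0 → peak 10
A10@3: h1:6  h2:6  h3:7  h4:7  h5:3  h6:3  h7:0  h8:0 → peak 7
A10@4: h1:6  h2:6  h3:3  h4:7  h5:7  h6:3  h7:0  h8:0 → peak 7
A10@5: h1:6  h2:6  h3:3  h4:3  h5:7  h6:7  h7:0  h8:0 → peak 7
A10@6: h1:6  h2:6  h3:3  h4:3  h5:3  h6:7  h7:4  h8:0 → peak 7
A10@7: h1:6  h2:6  h3:3  h4:3  h5:3  h6:3  h7:4  h8:4 → peak 6
Best is A10@7, peak 6.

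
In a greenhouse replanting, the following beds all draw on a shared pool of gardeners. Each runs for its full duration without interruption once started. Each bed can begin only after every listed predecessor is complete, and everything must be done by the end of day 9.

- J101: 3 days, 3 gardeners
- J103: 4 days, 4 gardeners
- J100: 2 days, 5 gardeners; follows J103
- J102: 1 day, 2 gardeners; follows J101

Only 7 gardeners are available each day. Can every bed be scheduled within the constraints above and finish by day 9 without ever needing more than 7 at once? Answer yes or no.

yes

Schedule J101@1, J103@4, J100@8, J102@4: d1:3  d2:3  d3:3  d4:6  d5:4  d6:4  d7:4  d8:5  d9:5 — peak 6 ≤ 7.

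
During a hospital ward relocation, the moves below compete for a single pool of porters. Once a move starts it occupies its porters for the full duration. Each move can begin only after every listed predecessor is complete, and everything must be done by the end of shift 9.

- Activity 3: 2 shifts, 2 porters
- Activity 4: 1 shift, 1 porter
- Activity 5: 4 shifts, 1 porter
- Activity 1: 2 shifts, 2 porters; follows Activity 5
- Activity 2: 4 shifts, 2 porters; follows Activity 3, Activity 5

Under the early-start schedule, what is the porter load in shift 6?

4

At early start, shift 6 has: Activity 1, Activity 2.
Demand: 2 + 2 = 4.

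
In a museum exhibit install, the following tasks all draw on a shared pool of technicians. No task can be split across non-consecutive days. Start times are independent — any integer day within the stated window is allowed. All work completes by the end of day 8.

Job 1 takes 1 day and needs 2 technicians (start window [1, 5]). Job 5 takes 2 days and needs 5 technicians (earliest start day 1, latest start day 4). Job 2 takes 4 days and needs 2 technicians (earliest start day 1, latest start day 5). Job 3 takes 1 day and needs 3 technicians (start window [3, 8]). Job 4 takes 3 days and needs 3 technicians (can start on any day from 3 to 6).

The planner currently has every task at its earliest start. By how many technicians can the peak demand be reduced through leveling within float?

4

Early-start peak: d1:9  d2:7  d3:8  d4:5  d5:3  d6:0  d7:0  d8:0 ⇒ 9.
Leveled (Job 1@1, Job 5@2, Job 2@4, Job 3@4, Job 4@5): d1:2  d2:5  d3:5  d4:5  d5:5  d6:5  d7:5  d8:0 ⇒ 5.
Reduction 9 − 5 = 4.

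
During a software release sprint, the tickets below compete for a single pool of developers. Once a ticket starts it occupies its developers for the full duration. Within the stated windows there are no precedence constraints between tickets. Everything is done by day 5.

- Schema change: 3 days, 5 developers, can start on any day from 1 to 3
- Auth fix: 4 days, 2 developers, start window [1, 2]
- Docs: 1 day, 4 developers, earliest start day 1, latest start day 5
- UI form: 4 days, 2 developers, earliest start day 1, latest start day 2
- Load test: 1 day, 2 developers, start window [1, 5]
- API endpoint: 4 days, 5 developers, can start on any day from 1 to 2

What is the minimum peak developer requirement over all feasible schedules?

14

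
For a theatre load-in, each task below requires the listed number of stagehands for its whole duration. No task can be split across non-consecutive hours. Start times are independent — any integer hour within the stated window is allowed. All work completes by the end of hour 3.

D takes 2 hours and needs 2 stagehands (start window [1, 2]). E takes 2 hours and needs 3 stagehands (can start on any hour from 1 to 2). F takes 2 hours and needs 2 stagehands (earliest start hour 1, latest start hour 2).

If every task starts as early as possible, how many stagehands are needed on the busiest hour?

7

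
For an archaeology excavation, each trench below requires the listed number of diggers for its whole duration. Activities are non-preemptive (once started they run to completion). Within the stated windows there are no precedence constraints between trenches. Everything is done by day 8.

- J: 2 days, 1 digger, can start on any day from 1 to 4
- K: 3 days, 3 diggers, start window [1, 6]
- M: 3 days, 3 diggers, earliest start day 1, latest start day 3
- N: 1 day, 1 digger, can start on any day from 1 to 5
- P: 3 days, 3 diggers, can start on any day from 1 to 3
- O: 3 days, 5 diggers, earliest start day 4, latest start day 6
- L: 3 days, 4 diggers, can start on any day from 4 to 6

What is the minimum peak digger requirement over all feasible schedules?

9

Early-start (J@1, K@1, M@1, N@1, P@1, O@4, L@4) gives peak 11: d1:11  d2:10  d3:9  d4:9  d5:9  d6:9  d7:0  d8:0.
Shift P→3, L→6.
Schedule J@1, K@1, M@1, N@1, P@3, O@4, L@6: d1:8  d2:7  d3:9  d4:8  d5:8  d6:9  d7:4  d8:4 — peak 9.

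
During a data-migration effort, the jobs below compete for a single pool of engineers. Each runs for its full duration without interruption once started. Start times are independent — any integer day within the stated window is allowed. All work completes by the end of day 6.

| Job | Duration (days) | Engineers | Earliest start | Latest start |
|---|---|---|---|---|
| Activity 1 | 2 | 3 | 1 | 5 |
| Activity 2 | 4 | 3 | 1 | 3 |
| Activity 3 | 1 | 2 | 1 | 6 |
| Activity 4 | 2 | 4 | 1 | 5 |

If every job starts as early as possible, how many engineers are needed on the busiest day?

Early-start schedule: Activity 1@1, Activity 2@1, Activity 3@1, Activity 4@1.
Load per day: day 1: 12, day 2: 10, day 3: 3, day 4: 3, day 5: 0, day 6: 0.
Peak is 12.

12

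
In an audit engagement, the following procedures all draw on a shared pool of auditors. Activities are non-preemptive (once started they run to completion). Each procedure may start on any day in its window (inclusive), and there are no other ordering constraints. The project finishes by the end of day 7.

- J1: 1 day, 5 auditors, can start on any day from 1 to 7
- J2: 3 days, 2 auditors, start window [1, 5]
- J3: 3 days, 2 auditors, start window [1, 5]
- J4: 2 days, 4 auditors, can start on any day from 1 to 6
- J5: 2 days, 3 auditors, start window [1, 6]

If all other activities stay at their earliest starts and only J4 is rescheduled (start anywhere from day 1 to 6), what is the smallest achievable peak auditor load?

12

J4@1: d1:16  d2:11  d3:4  d4:0  d5:0  d6:0  d7:0 → peak 16
J4@2: d1:12  d2:11  d3:8  d4:0  d5:0  d6:0  d7:0 → peak 12
J4@3: d1:12  d2:7  d3:8  d4:4  d5:0  d6:0  d7:0 → peak 12
J4@4: d1:12  d2:7  d3:4  d4:4  d5:4  d6:0  d7:0 → peak 12
J4@5: d1:12  d2:7  d3:4  d4:0  d5:4  d6:4  d7:0 → peak 12
J4@6: d1:12  d2:7  d3:4  d4:0  d5:0  d6:4  d7:4 → peak 12
Best is J4@2, peak 12.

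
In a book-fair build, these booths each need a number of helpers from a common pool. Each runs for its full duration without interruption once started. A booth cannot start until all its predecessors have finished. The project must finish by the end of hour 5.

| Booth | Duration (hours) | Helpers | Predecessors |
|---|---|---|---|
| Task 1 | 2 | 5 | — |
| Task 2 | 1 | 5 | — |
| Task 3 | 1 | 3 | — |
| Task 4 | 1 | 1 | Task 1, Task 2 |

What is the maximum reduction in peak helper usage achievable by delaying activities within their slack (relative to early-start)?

8

Early-start peak: h1:13  h2:5  h3:1  h4:0  h5:0 ⇒ 13.
Leveled (Task 1@1, Task 2@3, Task 3@4, Task 4@4): h1:5  h2:5  h3:5  h4:4  h5:0 ⇒ 5.
Reduction 13 − 5 = 8.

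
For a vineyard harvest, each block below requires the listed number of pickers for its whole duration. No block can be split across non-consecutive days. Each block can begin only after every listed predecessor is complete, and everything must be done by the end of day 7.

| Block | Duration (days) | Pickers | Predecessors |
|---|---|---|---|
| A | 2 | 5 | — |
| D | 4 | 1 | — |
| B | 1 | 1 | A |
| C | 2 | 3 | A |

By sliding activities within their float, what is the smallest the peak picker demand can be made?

Early-start (A@1, D@1, B@3, C@3) gives peak 6: d1:6  d2:6  d3:5  d4:4  d5:0  d6:0  d7:0.
Shift D→3.
Schedule A@1, D@3, B@3, C@3: d1:5  d2:5  d3:5  d4:4  d5:1  d6:1  d7:0 — peak 5.

5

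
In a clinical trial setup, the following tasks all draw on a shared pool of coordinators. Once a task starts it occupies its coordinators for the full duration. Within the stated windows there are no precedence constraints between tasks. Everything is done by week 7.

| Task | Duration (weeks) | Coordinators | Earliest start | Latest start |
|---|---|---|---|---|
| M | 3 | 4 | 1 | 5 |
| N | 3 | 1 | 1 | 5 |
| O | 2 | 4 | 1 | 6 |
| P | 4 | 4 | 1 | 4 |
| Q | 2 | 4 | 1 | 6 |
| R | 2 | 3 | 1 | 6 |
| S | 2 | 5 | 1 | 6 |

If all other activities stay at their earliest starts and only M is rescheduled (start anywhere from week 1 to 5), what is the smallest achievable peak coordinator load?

21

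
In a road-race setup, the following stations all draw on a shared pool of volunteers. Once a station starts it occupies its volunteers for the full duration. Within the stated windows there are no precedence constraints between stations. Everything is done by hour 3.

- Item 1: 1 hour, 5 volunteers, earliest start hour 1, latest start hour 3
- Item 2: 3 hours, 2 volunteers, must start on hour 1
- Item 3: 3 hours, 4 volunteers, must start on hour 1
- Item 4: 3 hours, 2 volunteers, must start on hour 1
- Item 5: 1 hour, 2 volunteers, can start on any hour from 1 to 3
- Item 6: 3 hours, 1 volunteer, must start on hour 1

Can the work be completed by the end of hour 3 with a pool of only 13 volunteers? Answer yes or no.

no

The minimum achievable peak is 14; 13 < 14, so no feasible schedule stays within the cap.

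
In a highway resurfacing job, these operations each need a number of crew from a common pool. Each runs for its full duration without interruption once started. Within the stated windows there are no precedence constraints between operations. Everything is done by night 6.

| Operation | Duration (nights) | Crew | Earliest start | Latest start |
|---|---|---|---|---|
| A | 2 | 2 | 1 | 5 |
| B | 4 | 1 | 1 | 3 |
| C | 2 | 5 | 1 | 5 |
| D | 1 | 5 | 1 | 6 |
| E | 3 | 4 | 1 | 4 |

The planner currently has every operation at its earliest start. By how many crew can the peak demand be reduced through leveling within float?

Early-start peak: n1:17  n2:12  n3:5  n4:1  n5:0  n6:0 ⇒ 17.
Leveled (A@1, B@3, C@4, D@6, E@1): n1:6  n2:6  n3:5  n4:6  n5:6  n6:6 ⇒ 6.
Reduction 17 − 6 = 11.

11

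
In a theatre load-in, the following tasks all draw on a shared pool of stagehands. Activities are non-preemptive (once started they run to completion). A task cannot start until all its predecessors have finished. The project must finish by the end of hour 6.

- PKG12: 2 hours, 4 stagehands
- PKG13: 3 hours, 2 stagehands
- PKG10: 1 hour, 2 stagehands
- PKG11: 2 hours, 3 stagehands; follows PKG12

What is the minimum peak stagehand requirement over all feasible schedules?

5

Early-start (PKG12@1, PKG13@1, PKG10@1, PKG11@3) gives peak 8: h1:8  h2:6  h3:5  h4:3  h5:0  h6:0.
Shift PKG13→3, PKG10→3, PKG11→4.
Schedule PKG12@1, PKG13@3, PKG10@3, PKG11@4: h1:4  h2:4  h3:4  h4:5  h5:5  h6:0 — peak 5.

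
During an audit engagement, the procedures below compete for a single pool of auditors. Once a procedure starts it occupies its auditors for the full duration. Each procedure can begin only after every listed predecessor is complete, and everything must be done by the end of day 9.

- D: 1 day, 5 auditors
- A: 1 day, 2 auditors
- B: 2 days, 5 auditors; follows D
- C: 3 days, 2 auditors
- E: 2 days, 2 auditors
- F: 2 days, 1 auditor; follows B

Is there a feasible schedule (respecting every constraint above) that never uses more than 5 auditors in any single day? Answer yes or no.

yes

Schedule D@1, A@2, B@3, C@5, E@5, F@5: d1:5  d2:2  d3:5  d4:5  d5:5  d6:5  d7:2  d8:0  d9:0 — peak 5 ≤ 5.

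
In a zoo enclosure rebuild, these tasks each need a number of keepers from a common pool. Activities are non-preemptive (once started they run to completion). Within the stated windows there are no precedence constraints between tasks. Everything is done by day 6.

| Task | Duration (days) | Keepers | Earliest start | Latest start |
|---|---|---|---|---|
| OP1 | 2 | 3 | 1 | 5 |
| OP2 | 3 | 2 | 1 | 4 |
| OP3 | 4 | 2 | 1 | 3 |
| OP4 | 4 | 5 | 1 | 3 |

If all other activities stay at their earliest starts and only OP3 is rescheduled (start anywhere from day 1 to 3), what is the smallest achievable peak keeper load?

10

OP3@1: d1:12  d2:12  d3:9  d4:7  d5:0  d6:0 → peak 12
OP3@2: d1:10  d2:12  d3:9  d4:7  d5:2  d6:0 → peak 12
OP3@3: d1:10  d2:10  d3:9  d4:7  d5:2  d6:2 → peak 10
Best is OP3@3, peak 10.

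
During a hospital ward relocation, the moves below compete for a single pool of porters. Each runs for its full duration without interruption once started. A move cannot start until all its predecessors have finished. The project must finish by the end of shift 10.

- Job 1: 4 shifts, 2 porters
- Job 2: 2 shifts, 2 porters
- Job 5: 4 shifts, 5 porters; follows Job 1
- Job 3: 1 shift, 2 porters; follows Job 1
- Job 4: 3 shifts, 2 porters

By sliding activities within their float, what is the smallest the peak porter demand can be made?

5

Early-start (Job 1@1, Job 2@1, Job 5@5, Job 3@5, Job 4@1) gives peak 7: s1:6  s2:6  s3:4  s4:2  s5:7  s6:5  s7:5  s8:5  s9:0  s10:0.
Shift Job 5→6, Job 4→3.
Schedule Job 1@1, Job 2@1, Job 5@6, Job 3@5, Job 4@3: s1:4  s2:4  s3:4  s4:4  s5:4  s6:5  s7:5  s8:5  s9:5  s10:0 — peak 5.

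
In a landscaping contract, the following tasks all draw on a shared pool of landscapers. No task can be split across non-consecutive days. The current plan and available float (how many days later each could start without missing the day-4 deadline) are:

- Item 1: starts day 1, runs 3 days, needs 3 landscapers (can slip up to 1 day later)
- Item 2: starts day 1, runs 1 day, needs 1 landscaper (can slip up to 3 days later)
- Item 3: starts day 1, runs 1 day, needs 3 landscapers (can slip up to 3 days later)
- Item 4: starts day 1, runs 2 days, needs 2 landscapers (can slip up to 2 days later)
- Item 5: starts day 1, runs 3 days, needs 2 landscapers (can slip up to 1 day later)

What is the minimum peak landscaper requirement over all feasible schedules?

Early-start (Item 1@1, Item 2@1, Item 3@1, Item 4@1, Item 5@1) gives peak 11: d1:11  d2:7  d3:5  d4:0.
Shift Item 4→2, Item 5→2.
Schedule Item 1@1, Item 2@1, Item 3@1, Item 4@2, Item 5@2: d1:7  d2:7  d3:7  d4:2 — peak 7.

7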